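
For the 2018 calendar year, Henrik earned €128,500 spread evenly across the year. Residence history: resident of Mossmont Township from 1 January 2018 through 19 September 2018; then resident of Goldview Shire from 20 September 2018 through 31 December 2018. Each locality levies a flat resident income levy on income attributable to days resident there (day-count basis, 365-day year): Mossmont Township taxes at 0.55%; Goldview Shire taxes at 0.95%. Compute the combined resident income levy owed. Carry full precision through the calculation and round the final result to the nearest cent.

Mossmont Township, 1 January – 19 September 2018: 262 days → €128,500 × 0.55% × 262/365 = €507.3110
Goldview Shire, 20 September – 31 December 2018: 103 days → €128,500 × 0.95% × 103/365 = €344.4856
Total = €851.7966

€851.80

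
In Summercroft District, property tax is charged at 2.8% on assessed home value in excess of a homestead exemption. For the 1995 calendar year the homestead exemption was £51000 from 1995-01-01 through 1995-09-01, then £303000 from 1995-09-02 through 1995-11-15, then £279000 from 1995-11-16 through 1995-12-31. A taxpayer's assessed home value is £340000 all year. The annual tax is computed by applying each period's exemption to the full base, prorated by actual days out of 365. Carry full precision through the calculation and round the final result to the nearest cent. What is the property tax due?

£5837.58

1995-01-01 to 1995-09-01: 244 days, exemption £51000 → (£340000 − £51000) × 2.8% × 244/365 = £5409.4466
1995-09-02 to 1995-11-15: 75 days, exemption £303000 → (£340000 − £303000) × 2.8% × 75/365 = £212.8767
1995-11-16 to 1995-12-31: 46 days, exemption £279000 → (£340000 − £279000) × 2.8% × 46/365 = £215.2548
Total = £5837.5781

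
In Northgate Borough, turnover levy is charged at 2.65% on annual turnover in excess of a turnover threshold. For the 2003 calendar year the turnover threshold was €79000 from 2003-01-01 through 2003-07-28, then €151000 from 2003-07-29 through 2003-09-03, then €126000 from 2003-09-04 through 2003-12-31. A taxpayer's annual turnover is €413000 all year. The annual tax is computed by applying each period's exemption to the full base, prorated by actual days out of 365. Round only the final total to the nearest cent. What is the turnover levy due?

2003-01-01 to 2003-07-28: 209 days, exemption €79000 → (€413000 − €79000) × 2.65% × 209/365 = €5068.1068
2003-07-29 to 2003-09-03: 37 days, exemption €151000 → (€413000 − €151000) × 2.65% × 37/365 = €703.8110
2003-09-04 to 2003-12-31: 119 days, exemption €126000 → (€413000 − €126000) × 2.65% × 119/365 = €2479.6014
Total = €8251.5192

€8251.52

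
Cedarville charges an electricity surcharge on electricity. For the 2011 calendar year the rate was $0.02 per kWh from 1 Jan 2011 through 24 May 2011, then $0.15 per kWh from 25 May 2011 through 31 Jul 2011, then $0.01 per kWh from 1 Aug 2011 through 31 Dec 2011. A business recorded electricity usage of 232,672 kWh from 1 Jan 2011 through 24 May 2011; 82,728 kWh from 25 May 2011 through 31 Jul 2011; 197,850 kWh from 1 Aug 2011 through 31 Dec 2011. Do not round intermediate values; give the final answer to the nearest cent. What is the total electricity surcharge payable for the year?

1 Jan – 24 May 2011: 232,672 kWh at $0.02/kWh → $4,653.44
25 May – 31 Jul 2011: 82,728 kWh at $0.15/kWh → $12,409.20
1 Aug – 31 Dec 2011: 197,850 kWh at $0.01/kWh → $1,978.50

$19,041.14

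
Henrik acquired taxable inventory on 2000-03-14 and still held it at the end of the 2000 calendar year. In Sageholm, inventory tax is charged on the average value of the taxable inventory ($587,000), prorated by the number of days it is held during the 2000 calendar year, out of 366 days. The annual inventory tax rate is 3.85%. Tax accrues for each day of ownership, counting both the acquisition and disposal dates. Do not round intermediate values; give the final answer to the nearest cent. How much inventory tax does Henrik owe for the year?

Days held (2000-03-14 to 2000-12-31): 293 out of 366
Tax = $587,000 × 3.85% × 293/366 = $18,091.9495

$18,091.95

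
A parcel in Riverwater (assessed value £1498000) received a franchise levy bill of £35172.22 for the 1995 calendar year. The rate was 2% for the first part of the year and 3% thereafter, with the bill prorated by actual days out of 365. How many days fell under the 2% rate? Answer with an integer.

Let d = days at the first rate; then 365 − d days at the second rate.
£1498000 × [2%·d + 3%·(365−d)] / 365 = £35172.22
Solving gives d = 238, so the new rate took effect on 27 Aug 1995.

238 days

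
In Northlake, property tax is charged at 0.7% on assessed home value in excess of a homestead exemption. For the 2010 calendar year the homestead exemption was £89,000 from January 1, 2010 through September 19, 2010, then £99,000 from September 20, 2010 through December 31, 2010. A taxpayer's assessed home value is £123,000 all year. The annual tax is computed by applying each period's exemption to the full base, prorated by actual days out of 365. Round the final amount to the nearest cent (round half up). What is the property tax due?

£218.25

January 1 – September 19, 2010: 262 days, exemption £89,000 → (£123,000 − £89,000) × 0.7% × 262/365 = £170.8384
September 20 – December 31, 2010: 103 days, exemption £99,000 → (£123,000 − £99,000) × 0.7% × 103/365 = £47.4082
Total = £218.2466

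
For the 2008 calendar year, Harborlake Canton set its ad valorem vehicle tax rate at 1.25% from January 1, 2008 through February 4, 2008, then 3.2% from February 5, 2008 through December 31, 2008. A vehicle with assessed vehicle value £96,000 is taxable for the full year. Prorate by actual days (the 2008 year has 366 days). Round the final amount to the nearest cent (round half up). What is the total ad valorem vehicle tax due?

£2,892.98

January 1 – February 4, 2008: 35 days at 1.25% → £96,000 × 1.25% × 35/366 = £114.7541
February 5 – December 31, 2008: 331 days at 3.2% → £96,000 × 3.2% × 331/366 = £2,778.2295
Total = £2,892.9836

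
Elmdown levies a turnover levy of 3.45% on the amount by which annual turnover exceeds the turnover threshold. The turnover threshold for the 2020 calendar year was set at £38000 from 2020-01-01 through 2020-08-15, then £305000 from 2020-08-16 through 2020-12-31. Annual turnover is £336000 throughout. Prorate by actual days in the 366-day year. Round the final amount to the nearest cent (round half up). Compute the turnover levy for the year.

2020-01-01 to 2020-08-15: 228 days, exemption £38000 → (£336000 − £38000) × 3.45% × 228/366 = £6404.5574
2020-08-16 to 2020-12-31: 138 days, exemption £305000 → (£336000 − £305000) × 3.45% × 138/366 = £403.2541
Total = £6807.8115

£6807.81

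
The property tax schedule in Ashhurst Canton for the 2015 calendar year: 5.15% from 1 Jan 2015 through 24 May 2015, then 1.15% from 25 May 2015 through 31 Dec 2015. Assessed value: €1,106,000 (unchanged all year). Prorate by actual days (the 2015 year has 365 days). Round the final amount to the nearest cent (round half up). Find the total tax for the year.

1 Jan – 24 May 2015: 144 days at 5.15% → €1,106,000 × 5.15% × 144/365 = €22,471.4959
25 May – 31 Dec 2015: 221 days at 1.15% → €1,106,000 × 1.15% × 221/365 = €7,701.0932
Total = €30,172.5890

€30,172.59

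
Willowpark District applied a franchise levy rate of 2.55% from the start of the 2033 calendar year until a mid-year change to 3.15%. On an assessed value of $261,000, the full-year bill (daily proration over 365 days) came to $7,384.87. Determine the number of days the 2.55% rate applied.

195 days

Let d = days at the first rate; then 365 − d days at the second rate.
$261,000 × [2.55%·d + 3.15%·(365−d)] / 365 = $7,384.87
Solving gives d = 195, so the new rate took effect on July 15, 2033.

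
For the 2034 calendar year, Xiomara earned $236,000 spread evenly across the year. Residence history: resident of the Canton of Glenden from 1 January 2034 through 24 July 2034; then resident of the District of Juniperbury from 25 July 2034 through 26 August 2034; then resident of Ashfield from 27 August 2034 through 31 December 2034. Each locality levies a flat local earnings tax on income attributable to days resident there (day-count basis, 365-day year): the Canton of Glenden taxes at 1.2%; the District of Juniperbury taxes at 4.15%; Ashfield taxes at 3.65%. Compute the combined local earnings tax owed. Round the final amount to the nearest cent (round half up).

The Canton of Glenden, 1 January – 24 July 2034: 205 days → $236,000 × 1.2% × 205/365 = $1,590.5753
The District of Juniperbury, 25 July – 26 August 2034: 33 days → $236,000 × 4.15% × 33/365 = $885.4849
Ashfield, 27 August – 31 December 2034: 127 days → $236,000 × 3.65% × 127/365 = $2,997.2000
Total = $5,473.2603

$5,473.26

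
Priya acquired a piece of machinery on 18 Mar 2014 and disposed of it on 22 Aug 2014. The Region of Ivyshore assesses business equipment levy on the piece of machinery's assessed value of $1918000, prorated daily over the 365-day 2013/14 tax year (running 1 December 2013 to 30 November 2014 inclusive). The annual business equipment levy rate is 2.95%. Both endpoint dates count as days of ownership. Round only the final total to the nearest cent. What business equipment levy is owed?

$24492.60

Days held (18 Mar – 22 Aug 2014): 158 out of 365
Tax = $1918000 × 2.95% × 158/365 = $24492.5973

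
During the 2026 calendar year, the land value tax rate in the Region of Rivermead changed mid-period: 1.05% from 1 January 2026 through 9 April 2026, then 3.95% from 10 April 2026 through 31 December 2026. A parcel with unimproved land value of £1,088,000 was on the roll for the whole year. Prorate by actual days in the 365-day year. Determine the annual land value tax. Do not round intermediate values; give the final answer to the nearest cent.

£34,418.06

1 January – 9 April 2026: 99 days at 1.05% → £1,088,000 × 1.05% × 99/365 = £3,098.5644
10 April – 31 December 2026: 266 days at 3.95% → £1,088,000 × 3.95% × 266/365 = £31,319.4959
Total = £34,418.0603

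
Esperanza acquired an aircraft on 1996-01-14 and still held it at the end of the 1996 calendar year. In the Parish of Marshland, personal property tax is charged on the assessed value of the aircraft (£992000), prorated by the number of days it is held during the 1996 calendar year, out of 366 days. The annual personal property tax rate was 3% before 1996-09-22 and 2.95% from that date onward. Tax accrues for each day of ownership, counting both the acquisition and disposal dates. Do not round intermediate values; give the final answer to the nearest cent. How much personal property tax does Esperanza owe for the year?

1996-01-14 to 1996-09-21: 252 days at 3% → £992000 × 3% × 252/366 = £20490.4918
1996-09-22 to 1996-12-31: 101 days at 2.95% → £992000 × 2.95% × 101/366 = £8075.5847
Total = £28566.0765

£28566.08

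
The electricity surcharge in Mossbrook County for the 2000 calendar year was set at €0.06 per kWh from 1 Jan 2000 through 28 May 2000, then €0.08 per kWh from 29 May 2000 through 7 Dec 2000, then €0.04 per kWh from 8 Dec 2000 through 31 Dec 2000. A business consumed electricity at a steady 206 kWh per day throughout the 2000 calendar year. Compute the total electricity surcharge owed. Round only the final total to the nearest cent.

1 Jan – 28 May 2000: 149 days × 206 kWh/day = 30,694 kWh at €0.06/kWh → €1,841.64
29 May – 7 Dec 2000: 193 days × 206 kWh/day = 39,758 kWh at €0.08/kWh → €3,180.64
8 Dec – 31 Dec 2000: 24 days × 206 kWh/day = 4,944 kWh at €0.04/kWh → €197.76

€5,220.04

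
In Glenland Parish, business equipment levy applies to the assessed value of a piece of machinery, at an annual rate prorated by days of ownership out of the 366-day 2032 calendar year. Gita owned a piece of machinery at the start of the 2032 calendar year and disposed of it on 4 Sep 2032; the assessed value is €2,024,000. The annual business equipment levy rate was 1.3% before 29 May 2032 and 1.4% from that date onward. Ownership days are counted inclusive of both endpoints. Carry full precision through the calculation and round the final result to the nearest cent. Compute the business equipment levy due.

€18,376.37

1 Jan – 28 May 2032: 149 days at 1.3% → €2,024,000 × 1.3% × 149/366 = €10,711.7158
29 May – 4 Sep 2032: 99 days at 1.4% → €2,024,000 × 1.4% × 99/366 = €7,664.6557
Total = €18,376.3716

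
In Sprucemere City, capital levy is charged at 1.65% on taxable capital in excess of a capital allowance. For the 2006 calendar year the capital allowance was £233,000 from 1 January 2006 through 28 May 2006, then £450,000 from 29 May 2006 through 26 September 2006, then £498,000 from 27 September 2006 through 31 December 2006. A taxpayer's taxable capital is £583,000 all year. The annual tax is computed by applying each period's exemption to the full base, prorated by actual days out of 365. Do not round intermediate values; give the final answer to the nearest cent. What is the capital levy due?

1 January – 28 May 2006: 148 days, exemption £233,000 → (£583,000 − £233,000) × 1.65% × 148/365 = £2,341.6438
29 May – 26 September 2006: 121 days, exemption £450,000 → (£583,000 − £450,000) × 1.65% × 121/365 = £727.4918
27 September – 31 December 2006: 96 days, exemption £498,000 → (£583,000 − £498,000) × 1.65% × 96/365 = £368.8767
Total = £3,438.0123

£3,438.01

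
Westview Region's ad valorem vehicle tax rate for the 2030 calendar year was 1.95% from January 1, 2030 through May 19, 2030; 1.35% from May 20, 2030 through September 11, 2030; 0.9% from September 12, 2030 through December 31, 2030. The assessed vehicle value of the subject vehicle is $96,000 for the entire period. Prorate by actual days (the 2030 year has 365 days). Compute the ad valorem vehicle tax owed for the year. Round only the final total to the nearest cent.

$1,383.98

January 1 – May 19, 2030: 139 days at 1.95% → $96,000 × 1.95% × 139/365 = $712.8986
May 20 – September 11, 2030: 115 days at 1.35% → $96,000 × 1.35% × 115/365 = $408.3288
September 12 – December 31, 2030: 111 days at 0.9% → $96,000 × 0.9% × 111/365 = $262.7507
Total = $1,383.9781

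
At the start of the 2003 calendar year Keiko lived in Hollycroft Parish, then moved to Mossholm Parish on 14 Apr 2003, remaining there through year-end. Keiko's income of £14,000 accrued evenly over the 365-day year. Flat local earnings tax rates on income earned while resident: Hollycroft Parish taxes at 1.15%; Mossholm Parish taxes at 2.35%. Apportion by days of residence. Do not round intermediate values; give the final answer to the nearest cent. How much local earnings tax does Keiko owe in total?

Hollycroft Parish, 1 Jan – 13 Apr 2003: 103 days → £14,000 × 1.15% × 103/365 = £45.4329
Mossholm Parish, 14 Apr – 31 Dec 2003: 262 days → £14,000 × 2.35% × 262/365 = £236.1589
Total = £281.5918

£281.59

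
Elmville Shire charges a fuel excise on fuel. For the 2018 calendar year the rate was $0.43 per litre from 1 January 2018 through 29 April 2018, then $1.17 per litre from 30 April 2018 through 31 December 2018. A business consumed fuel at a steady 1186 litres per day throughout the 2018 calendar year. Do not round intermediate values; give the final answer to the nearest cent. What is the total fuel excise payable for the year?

1 January – 29 April 2018: 119 days × 1186 litres/day = 141,134 litres at $0.43/litre → $60687.62
30 April – 31 December 2018: 246 days × 1186 litres/day = 291,756 litres at $1.17/litre → $341354.52

$402042.14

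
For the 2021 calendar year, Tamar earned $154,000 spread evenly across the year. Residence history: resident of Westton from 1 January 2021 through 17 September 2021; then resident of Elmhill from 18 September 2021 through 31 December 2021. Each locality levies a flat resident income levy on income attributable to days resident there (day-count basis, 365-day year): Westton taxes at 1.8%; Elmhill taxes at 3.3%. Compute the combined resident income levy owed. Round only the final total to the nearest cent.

Westton, 1 January – 17 September 2021: 260 days → $154,000 × 1.8% × 260/365 = $1,974.5753
Elmhill, 18 September – 31 December 2021: 105 days → $154,000 × 3.3% × 105/365 = $1,461.9452
Total = $3,436.5205

$3,436.52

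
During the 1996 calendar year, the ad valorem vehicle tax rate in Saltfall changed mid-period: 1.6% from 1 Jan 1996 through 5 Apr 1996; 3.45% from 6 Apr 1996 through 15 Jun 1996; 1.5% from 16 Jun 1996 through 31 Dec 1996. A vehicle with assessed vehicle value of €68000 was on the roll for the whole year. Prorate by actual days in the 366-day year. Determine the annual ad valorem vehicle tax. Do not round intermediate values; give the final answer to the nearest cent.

€1295.07

1 Jan – 5 Apr 1996: 96 days at 1.6% → €68000 × 1.6% × 96/366 = €285.3770
6 Apr – 15 Jun 1996: 71 days at 3.45% → €68000 × 3.45% × 71/366 = €455.0984
16 Jun – 31 Dec 1996: 199 days at 1.5% → €68000 × 1.5% × 199/366 = €554.5902
Total = €1295.0656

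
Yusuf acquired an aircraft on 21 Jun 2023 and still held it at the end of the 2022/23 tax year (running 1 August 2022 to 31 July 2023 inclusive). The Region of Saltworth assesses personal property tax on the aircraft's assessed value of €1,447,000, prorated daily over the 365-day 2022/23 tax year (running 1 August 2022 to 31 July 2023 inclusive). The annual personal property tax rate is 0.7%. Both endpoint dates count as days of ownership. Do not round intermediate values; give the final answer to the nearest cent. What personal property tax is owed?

€1,137.78

Days held (21 Jun – 31 Jul 2023): 41 out of 365
Tax = €1,447,000 × 0.7% × 41/365 = €1,137.7781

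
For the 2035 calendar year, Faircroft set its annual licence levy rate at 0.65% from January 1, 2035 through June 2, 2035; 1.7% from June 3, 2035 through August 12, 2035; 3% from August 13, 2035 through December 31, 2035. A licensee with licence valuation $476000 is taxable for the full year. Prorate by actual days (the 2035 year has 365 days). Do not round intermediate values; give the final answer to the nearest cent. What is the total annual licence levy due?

$8387.38

January 1 – June 2, 2035: 153 days at 0.65% → $476000 × 0.65% × 153/365 = $1296.9370
June 3 – August 12, 2035: 71 days at 1.7% → $476000 × 1.7% × 71/365 = $1574.0603
August 13 – December 31, 2035: 141 days at 3% → $476000 × 3% × 141/365 = $5516.3836
Total = $8387.3808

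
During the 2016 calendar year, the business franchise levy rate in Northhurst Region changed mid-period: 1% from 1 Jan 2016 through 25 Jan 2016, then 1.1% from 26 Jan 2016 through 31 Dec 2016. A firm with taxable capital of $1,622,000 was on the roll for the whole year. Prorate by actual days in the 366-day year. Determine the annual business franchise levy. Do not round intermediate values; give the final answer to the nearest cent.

1 Jan – 25 Jan 2016: 25 days at 1% → $1,622,000 × 1% × 25/366 = $1,107.9235
26 Jan – 31 Dec 2016: 341 days at 1.1% → $1,622,000 × 1.1% × 341/366 = $16,623.2842
Total = $17,731.2077

$17,731.21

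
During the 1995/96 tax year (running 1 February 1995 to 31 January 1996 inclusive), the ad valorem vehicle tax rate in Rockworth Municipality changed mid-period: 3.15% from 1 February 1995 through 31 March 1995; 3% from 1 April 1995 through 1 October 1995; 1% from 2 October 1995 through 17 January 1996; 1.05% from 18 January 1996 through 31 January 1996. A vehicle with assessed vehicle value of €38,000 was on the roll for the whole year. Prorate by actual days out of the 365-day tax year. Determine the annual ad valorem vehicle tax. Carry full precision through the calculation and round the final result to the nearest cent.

1 February – 31 March 1995: 59 days at 3.15% → €38,000 × 3.15% × 59/365 = €193.4877
1 April – 1 October 1995: 184 days at 3% → €38,000 × 3% × 184/365 = €574.6849
2 October 1995 – 17 January 1996: 108 days at 1% → €38,000 × 1% × 108/365 = €112.4384
18 January – 31 January 1996: 14 days at 1.05% → €38,000 × 1.05% × 14/365 = €15.3041
Total = €895.9151

€895.92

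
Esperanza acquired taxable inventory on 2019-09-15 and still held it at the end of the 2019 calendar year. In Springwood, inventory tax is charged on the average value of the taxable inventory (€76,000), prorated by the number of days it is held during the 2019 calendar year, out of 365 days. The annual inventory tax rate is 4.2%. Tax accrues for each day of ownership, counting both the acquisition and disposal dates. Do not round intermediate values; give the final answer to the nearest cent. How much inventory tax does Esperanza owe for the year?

Days held (2019-09-15 to 2019-12-31): 108 out of 365
Tax = €76,000 × 4.2% × 108/365 = €944.4822

€944.48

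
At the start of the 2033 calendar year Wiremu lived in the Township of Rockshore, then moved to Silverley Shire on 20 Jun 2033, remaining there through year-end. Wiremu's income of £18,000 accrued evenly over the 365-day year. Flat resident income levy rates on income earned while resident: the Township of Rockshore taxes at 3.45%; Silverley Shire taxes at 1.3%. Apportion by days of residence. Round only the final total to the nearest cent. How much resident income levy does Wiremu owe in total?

£414.25

The Township of Rockshore, 1 Jan – 19 Jun 2033: 170 days → £18,000 × 3.45% × 170/365 = £289.2329
Silverley Shire, 20 Jun – 31 Dec 2033: 195 days → £18,000 × 1.3% × 195/365 = £125.0137
Total = £414.2466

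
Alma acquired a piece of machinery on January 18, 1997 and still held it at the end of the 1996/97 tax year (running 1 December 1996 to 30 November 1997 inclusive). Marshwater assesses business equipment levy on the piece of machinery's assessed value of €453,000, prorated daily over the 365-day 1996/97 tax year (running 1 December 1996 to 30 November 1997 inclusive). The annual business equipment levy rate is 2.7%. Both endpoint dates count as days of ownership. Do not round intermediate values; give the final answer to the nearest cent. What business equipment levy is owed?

€10,622.54

Days held (January 18 – November 30, 1997): 317 out of 365
Tax = €453,000 × 2.7% × 317/365 = €10,622.5397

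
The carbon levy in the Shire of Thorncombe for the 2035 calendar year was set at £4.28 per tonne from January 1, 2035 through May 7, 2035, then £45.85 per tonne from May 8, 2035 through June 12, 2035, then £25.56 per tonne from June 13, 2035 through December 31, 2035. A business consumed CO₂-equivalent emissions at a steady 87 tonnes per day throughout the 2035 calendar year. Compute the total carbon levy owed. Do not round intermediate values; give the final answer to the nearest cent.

January 1 – May 7, 2035: 127 days × 87 tonnes/day = 11,049 tonnes at £4.28/tonne → £47,289.72
May 8 – June 12, 2035: 36 days × 87 tonnes/day = 3,132 tonnes at £45.85/tonne → £143,602.20
June 13 – December 31, 2035: 202 days × 87 tonnes/day = 17,574 tonnes at £25.56/tonne → £449,191.44

£640,083.36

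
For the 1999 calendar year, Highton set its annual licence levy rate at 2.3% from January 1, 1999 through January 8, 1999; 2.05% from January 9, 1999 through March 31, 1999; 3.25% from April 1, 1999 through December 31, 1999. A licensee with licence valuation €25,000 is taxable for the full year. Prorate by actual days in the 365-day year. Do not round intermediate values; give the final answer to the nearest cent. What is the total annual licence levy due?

€739.90

January 1 – January 8, 1999: 8 days at 2.3% → €25,000 × 2.3% × 8/365 = €12.6027
January 9 – March 31, 1999: 82 days at 2.05% → €25,000 × 2.05% × 82/365 = €115.1370
April 1 – December 31, 1999: 275 days at 3.25% → €25,000 × 3.25% × 275/365 = €612.1575
Total = €739.8973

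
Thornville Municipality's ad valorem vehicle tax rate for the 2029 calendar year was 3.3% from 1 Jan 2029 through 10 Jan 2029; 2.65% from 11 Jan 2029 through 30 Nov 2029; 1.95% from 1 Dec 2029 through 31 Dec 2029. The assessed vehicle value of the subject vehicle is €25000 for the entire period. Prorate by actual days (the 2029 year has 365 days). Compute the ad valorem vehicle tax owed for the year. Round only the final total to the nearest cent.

€652.09

1 Jan – 10 Jan 2029: 10 days at 3.3% → €25000 × 3.3% × 10/365 = €22.6027
11 Jan – 30 Nov 2029: 324 days at 2.65% → €25000 × 2.65% × 324/365 = €588.0822
1 Dec – 31 Dec 2029: 31 days at 1.95% → €25000 × 1.95% × 31/365 = €41.4041
Total = €652.0890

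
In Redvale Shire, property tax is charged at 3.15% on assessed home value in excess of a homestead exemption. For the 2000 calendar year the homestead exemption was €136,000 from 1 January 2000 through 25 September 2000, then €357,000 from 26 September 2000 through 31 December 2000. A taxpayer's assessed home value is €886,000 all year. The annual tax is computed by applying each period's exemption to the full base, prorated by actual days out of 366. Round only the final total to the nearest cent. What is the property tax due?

1 January – 25 September 2000: 269 days, exemption €136,000 → (€886,000 − €136,000) × 3.15% × 269/366 = €17,363.7295
26 September – 31 December 2000: 97 days, exemption €357,000 → (€886,000 − €357,000) × 3.15% × 97/366 = €4,416.2828
Total = €21,780.0123

€21,780.01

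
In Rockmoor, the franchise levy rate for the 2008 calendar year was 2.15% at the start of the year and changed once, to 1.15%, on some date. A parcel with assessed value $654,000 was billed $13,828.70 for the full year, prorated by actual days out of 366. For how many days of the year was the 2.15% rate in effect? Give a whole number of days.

353 days

Let d = days at the first rate; then 366 − d days at the second rate.
$654,000 × [2.15%·d + 1.15%·(366−d)] / 366 = $13,828.70
Solving gives d = 353, so the new rate took effect on 19 December 2008.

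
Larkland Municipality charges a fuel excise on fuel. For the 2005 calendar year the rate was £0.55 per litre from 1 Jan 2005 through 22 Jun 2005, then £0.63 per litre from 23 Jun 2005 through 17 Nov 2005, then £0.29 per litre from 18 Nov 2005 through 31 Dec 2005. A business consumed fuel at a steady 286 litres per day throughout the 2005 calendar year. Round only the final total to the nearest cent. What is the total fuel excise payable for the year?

1 Jan – 22 Jun 2005: 173 days × 286 litres/day = 49,478 litres at £0.55/litre → £27,212.90
23 Jun – 17 Nov 2005: 148 days × 286 litres/day = 42,328 litres at £0.63/litre → £26,666.64
18 Nov – 31 Dec 2005: 44 days × 286 litres/day = 12,584 litres at £0.29/litre → £3,649.36

£57,528.90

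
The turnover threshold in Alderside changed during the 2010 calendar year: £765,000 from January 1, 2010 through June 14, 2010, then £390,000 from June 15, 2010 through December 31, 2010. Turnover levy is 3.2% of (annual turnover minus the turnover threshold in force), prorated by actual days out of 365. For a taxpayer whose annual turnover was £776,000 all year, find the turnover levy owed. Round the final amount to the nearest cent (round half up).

£6,927.34

January 1 – June 14, 2010: 165 days, exemption £765,000 → (£776,000 − £765,000) × 3.2% × 165/365 = £159.1233
June 15 – December 31, 2010: 200 days, exemption £390,000 → (£776,000 − £390,000) × 3.2% × 200/365 = £6,768.2192
Total = £6,927.3425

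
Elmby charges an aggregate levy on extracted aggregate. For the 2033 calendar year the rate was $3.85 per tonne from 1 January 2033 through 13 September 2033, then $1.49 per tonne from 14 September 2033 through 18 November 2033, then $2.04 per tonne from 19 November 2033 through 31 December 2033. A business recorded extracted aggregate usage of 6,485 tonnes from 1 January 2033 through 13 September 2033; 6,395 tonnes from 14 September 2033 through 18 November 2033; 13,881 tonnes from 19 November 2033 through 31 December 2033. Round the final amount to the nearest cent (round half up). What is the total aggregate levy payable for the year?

1 January – 13 September 2033: 6,485 tonnes at $3.85/tonne → $24967.25
14 September – 18 November 2033: 6,395 tonnes at $1.49/tonne → $9528.55
19 November – 31 December 2033: 13,881 tonnes at $2.04/tonne → $28317.24

$62813.04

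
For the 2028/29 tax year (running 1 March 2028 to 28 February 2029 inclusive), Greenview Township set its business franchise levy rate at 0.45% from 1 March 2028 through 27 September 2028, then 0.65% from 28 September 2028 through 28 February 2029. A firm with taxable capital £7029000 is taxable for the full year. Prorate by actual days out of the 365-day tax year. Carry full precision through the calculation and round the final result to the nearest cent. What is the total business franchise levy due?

£37561.82

1 March – 27 September 2028: 211 days at 0.45% → £7029000 × 0.45% × 211/365 = £18285.0288
28 September 2028 – 28 February 2029: 154 days at 0.65% → £7029000 × 0.65% × 154/365 = £19276.7918
Total = £37561.8205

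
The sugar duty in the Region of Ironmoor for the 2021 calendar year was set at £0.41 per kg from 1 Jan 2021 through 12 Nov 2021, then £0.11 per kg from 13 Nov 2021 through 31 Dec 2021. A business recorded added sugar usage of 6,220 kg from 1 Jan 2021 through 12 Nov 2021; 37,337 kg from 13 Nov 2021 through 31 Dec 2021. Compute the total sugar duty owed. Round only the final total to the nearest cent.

1 Jan – 12 Nov 2021: 6,220 kg at £0.41/kg → £2550.20
13 Nov – 31 Dec 2021: 37,337 kg at £0.11/kg → £4107.07

£6657.27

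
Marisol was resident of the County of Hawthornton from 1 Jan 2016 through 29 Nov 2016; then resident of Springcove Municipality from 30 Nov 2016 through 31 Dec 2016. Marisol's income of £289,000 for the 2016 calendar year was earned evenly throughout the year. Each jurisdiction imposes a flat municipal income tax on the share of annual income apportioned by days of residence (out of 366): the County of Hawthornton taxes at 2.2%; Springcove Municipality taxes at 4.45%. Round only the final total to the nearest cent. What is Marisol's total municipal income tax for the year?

£6,926.52

The County of Hawthornton, 1 Jan – 29 Nov 2016: 334 days → £289,000 × 2.2% × 334/366 = £5,802.1093
Springcove Municipality, 30 Nov – 31 Dec 2016: 32 days → £289,000 × 4.45% × 32/366 = £1,124.4153
Total = £6,926.5246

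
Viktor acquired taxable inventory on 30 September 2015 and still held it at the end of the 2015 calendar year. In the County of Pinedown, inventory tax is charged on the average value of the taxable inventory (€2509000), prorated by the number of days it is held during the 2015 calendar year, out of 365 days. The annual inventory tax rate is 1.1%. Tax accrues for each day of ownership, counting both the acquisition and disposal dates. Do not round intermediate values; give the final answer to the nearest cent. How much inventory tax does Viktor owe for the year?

€7032.07

Days held (30 September – 31 December 2015): 93 out of 365
Tax = €2509000 × 1.1% × 93/365 = €7032.0740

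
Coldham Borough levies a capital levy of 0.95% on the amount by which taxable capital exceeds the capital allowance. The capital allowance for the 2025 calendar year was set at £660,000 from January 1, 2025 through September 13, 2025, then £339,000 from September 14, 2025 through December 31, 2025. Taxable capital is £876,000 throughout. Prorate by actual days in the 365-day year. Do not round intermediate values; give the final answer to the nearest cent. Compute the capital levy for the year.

January 1 – September 13, 2025: 256 days, exemption £660,000 → (£876,000 − £660,000) × 0.95% × 256/365 = £1,439.2110
September 14 – December 31, 2025: 109 days, exemption £339,000 → (£876,000 − £339,000) × 0.95% × 109/365 = £1,523.4616
Total = £2,962.6726

£2,962.67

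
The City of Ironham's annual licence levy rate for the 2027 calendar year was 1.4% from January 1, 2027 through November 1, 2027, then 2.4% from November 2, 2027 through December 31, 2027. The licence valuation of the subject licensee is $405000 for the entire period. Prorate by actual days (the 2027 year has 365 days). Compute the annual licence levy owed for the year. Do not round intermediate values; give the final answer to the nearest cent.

$6335.75

January 1 – November 1, 2027: 305 days at 1.4% → $405000 × 1.4% × 305/365 = $4737.9452
November 2 – December 31, 2027: 60 days at 2.4% → $405000 × 2.4% × 60/365 = $1597.8082
Total = $6335.7534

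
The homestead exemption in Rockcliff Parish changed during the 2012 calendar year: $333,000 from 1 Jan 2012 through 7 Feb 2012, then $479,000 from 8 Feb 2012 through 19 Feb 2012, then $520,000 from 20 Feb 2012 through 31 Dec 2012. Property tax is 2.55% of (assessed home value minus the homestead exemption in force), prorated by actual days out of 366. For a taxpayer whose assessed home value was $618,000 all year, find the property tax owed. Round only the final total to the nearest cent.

1 Jan – 7 Feb 2012: 38 days, exemption $333,000 → ($618,000 − $333,000) × 2.55% × 38/366 = $754.5492
8 Feb – 19 Feb 2012: 12 days, exemption $479,000 → ($618,000 − $479,000) × 2.55% × 12/366 = $116.2131
20 Feb – 31 Dec 2012: 316 days, exemption $520,000 → ($618,000 − $520,000) × 2.55% × 316/366 = $2,157.6066
Total = $3,028.3689

$3,028.37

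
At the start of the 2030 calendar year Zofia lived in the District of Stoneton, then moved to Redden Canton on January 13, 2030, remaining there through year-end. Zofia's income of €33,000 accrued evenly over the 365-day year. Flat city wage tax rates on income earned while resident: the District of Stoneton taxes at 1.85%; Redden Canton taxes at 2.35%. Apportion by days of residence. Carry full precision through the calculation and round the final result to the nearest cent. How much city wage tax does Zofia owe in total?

The District of Stoneton, January 1 – January 12, 2030: 12 days → €33,000 × 1.85% × 12/365 = €20.0712
Redden Canton, January 13 – December 31, 2030: 353 days → €33,000 × 2.35% × 353/365 = €750.0041
Total = €770.0753

€770.08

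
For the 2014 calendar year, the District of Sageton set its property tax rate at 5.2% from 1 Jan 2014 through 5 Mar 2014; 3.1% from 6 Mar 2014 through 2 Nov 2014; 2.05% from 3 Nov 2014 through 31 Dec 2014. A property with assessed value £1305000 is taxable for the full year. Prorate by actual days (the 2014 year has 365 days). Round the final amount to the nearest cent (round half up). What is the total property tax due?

1 Jan – 5 Mar 2014: 64 days at 5.2% → £1305000 × 5.2% × 64/365 = £11898.7397
6 Mar – 2 Nov 2014: 242 days at 3.1% → £1305000 × 3.1% × 242/365 = £26822.2192
3 Nov – 31 Dec 2014: 59 days at 2.05% → £1305000 × 2.05% × 59/365 = £4324.3767
Total = £43045.3356

£43045.34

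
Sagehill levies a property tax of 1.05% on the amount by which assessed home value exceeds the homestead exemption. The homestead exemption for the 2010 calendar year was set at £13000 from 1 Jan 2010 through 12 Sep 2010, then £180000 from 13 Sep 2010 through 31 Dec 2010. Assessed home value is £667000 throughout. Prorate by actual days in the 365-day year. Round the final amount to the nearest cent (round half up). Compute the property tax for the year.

1 Jan – 12 Sep 2010: 255 days, exemption £13000 → (£667000 − £13000) × 1.05% × 255/365 = £4797.4932
13 Sep – 31 Dec 2010: 110 days, exemption £180000 → (£667000 − £180000) × 1.05% × 110/365 = £1541.0548
Total = £6338.5479

£6338.55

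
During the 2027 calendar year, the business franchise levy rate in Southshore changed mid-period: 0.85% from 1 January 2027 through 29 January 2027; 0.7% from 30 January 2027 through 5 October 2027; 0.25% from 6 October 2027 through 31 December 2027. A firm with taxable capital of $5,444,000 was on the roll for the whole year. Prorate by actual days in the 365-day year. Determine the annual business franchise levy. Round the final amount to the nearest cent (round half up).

$32,917.56

1 January – 29 January 2027: 29 days at 0.85% → $5,444,000 × 0.85% × 29/365 = $3,676.5644
30 January – 5 October 2027: 249 days at 0.7% → $5,444,000 × 0.7% × 249/365 = $25,996.9644
6 October – 31 December 2027: 87 days at 0.25% → $5,444,000 × 0.25% × 87/365 = $3,244.0274
Total = $32,917.5562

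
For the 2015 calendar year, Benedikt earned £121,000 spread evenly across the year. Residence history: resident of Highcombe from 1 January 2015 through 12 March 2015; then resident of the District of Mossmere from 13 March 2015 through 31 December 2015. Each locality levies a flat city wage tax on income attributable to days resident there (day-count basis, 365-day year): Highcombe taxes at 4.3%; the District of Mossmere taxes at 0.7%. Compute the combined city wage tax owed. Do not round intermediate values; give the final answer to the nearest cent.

Highcombe, 1 January – 12 March 2015: 71 days → £121,000 × 4.3% × 71/365 = £1,012.0904
The District of Mossmere, 13 March – 31 December 2015: 294 days → £121,000 × 0.7% × 294/365 = £682.2411
Total = £1,694.3315

£1,694.33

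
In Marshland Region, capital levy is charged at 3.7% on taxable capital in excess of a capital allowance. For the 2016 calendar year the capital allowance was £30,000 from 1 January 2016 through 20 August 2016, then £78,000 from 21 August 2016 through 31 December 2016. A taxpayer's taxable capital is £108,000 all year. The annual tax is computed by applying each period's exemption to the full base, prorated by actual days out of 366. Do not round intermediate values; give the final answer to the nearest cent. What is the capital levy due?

£2,240.62

1 January – 20 August 2016: 233 days, exemption £30,000 → (£108,000 − £30,000) × 3.7% × 233/366 = £1,837.2623
21 August – 31 December 2016: 133 days, exemption £78,000 → (£108,000 − £78,000) × 3.7% × 133/366 = £403.3607
Total = £2,240.6230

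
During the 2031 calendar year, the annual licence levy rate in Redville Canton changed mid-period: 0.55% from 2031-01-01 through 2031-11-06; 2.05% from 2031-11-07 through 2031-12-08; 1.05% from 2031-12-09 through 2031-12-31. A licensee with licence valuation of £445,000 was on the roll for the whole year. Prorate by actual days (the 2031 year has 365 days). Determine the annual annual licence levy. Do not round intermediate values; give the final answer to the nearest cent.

2031-01-01 to 2031-11-06: 310 days at 0.55% → £445,000 × 0.55% × 310/365 = £2,078.6986
2031-11-07 to 2031-12-08: 32 days at 2.05% → £445,000 × 2.05% × 32/365 = £799.7808
2031-12-09 to 2031-12-31: 23 days at 1.05% → £445,000 × 1.05% × 23/365 = £294.4315
Total = £3,172.9110

£3,172.91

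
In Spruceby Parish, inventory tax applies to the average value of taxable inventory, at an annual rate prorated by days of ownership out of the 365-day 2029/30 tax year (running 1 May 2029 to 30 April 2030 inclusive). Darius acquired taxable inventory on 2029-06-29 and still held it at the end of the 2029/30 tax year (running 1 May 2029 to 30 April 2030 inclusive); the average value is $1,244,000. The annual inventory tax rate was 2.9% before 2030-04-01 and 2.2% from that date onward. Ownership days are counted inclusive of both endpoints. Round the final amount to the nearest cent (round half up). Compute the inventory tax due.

$29,528.81

2029-06-29 to 2030-03-31: 276 days at 2.9% → $1,244,000 × 2.9% × 276/365 = $27,279.3863
2030-04-01 to 2030-04-30: 30 days at 2.2% → $1,244,000 × 2.2% × 30/365 = $2,249.4247
Total = $29,528.8110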